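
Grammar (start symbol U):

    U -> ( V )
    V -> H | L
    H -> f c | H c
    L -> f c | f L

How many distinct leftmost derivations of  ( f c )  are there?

2

Parse trees for ( f c ):
  [U ( [V [H f c]] )]
  [U ( [V [L f c]] )]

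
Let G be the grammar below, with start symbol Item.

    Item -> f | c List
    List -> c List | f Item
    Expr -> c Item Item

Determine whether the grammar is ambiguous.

Unambiguous

Only Item, List are reachable from Item; ignoring the rest: Each reachable nonterminal has at most one production per leading terminal, and all productions are right-linear; the derivation is determined token-by-token.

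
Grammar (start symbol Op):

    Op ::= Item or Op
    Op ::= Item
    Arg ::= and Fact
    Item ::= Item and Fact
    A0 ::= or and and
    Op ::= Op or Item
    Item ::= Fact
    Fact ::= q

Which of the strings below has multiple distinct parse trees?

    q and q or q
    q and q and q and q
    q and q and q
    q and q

q and q or q

q and q or q: 2 trees
q and q and q and q: 1 tree
q and q and q: 1 tree
q and q: 1 tree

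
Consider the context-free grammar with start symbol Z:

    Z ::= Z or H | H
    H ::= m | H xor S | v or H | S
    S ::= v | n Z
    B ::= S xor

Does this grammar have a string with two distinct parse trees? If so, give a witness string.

Ambiguous

Witness: v or m

Derivation 1: Z ⇒ Z or H ⇒ H or H ⇒ S or H ⇒ v or H ⇒ v or m
Derivation 2: Z ⇒ H ⇒ v or H ⇒ v or m

Two distinct leftmost derivations for the same string.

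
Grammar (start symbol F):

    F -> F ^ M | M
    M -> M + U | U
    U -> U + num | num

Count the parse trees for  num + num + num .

Parse trees for num + num + num:
  [F [M [M [U num]] + [U [U num] + num]]]
  [F [M [M [M [U num]] + [U num]] + [U num]]]
  [F [M [M [U [U num] + num]] + [U num]]]
  [F [M [U [U [U num] + num] + num]]]

4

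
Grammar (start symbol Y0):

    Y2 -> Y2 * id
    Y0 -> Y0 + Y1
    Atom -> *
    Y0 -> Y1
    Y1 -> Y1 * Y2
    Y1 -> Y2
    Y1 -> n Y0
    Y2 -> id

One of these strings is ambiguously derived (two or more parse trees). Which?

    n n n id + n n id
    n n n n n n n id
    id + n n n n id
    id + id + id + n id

n n n id + n n id: 4 trees
n n n n n n n id: 1 tree
id + n n n n id: 1 tree
id + id + id + n id: 1 tree

n n n id + n n id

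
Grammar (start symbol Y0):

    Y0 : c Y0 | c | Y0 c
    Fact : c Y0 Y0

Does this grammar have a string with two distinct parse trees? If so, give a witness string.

Ambiguous

Witness: c c

Derivation 1: Y0 ⇒ c Y0 ⇒ c c
Derivation 2: Y0 ⇒ Y0 c ⇒ c c

Two distinct leftmost derivations for the same string.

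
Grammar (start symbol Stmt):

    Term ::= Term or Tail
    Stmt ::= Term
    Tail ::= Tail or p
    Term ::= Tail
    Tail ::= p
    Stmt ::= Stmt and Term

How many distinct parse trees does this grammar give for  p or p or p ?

Parse trees for p or p or p:
  [Stmt [Term [Term [Tail p]] or [Tail [Tail p] or p]]]
  [Stmt [Term [Term [Term [Tail p]] or [Tail p]] or [Tail p]]]
  [Stmt [Term [Term [Tail [Tail p] or p]] or [Tail p]]]
  [Stmt [Term [Tail [Tail [Tail p] or p] or p]]]

4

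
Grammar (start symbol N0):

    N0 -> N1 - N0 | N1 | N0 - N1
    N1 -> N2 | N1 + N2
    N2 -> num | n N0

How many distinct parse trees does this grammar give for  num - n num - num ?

8

Parse trees for num - n num - num:
  [N0 [N1 [N2 num]] - [N0 [N1 [N2 n [N0 [N1 [N2 num]]]]] - [N0 [N1 [N2 num]]]]]
  [N0 [N1 [N2 num]] - [N0 [N1 [N2 n [N0 [N1 [N2 num]] - [N0 [N1 [N2 num]]]]]]]]
  [N0 [N1 [N2 num]] - [N0 [N1 [N2 n [N0 [N0 [N1 [N2 num]]] - [N1 [N2 num]]]]]]]
  [N0 [N1 [N2 num]] - [N0 [N0 [N1 [N2 n [N0 [N1 [N2 num]]]]]] - [N1 [N2 num]]]]
  [N0 [N0 [N1 [N2 num]]] - [N1 [N2 n [N0 [N1 [N2 num]] - [N0 [N1 [N2 num]]]]]]]
  [N0 [N0 [N1 [N2 num]]] - [N1 [N2 n [N0 [N0 [N1 [N2 num]]] - [N1 [N2 num]]]]]]
  [N0 [N0 [N1 [N2 num]] - [N0 [N1 [N2 n [N0 [N1 [N2 num]]]]]]] - [N1 [N2 num]]]
  [N0 [N0 [N0 [N1 [N2 num]]] - [N1 [N2 n [N0 [N1 [N2 num]]]]]] - [N1 [N2 num]]]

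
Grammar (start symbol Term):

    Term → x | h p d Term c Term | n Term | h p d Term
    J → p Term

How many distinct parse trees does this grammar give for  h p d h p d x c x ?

Parse trees for h p d h p d x c x:
  [Term h p d [Term h p d [Term x]] c [Term x]]
  [Term h p d [Term h p d [Term x] c [Term x]]]

2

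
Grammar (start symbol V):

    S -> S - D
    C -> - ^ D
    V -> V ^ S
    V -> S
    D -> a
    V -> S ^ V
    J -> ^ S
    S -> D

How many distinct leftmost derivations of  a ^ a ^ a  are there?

4

Parse trees for a ^ a ^ a:
  [V [V [V [S [D a]]] ^ [S [D a]]] ^ [S [D a]]]
  [V [V [S [D a]] ^ [V [S [D a]]]] ^ [S [D a]]]
  [V [S [D a]] ^ [V [V [S [D a]]] ^ [S [D a]]]]
  [V [S [D a]] ^ [V [S [D a]] ^ [V [S [D a]]]]]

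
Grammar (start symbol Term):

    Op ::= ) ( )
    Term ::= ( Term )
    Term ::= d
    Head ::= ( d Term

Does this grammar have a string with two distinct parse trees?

Unambiguous

(Head, Op are unreachable from Term, so their rules don't affect L(Term).) L(Term) is { openⁿ atom closeⁿ : n ≥ 0 }. The bracket depth fixes n, and the derivation is forced at every step.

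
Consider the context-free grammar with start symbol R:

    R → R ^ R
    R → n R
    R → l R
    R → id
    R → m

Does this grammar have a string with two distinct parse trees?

Ambiguous

Witness: l id ^ id

Derivation 1: R ⇒ R ^ R ⇒ l R ^ R ⇒ l id ^ R ⇒ l id ^ id
Derivation 2: R ⇒ l R ⇒ l R ^ R ⇒ l id ^ R ⇒ l id ^ id

Two distinct leftmost derivations for the same string.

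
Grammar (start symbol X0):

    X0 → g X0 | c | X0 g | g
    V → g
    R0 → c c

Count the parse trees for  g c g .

2

Parse trees for g c g:
  [X0 g [X0 [X0 c] g]]
  [X0 [X0 g [X0 c]] g]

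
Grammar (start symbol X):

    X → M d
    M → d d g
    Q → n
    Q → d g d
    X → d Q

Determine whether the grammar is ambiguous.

Witness: d d g d

Derivation 1: X ⇒ M d ⇒ d d g d
Derivation 2: X ⇒ d Q ⇒ d d g d

Two distinct leftmost derivations for the same string.

Ambiguous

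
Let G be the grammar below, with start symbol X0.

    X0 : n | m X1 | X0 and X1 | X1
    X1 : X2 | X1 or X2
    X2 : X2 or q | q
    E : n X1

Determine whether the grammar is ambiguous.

Ambiguous

Witness: q or q

Derivation 1: X0 ⇒ X1 ⇒ X2 ⇒ X2 or q ⇒ q or q
Derivation 2: X0 ⇒ X1 ⇒ X1 or X2 ⇒ X2 or X2 ⇒ q or X2 ⇒ q or q

Two distinct leftmost derivations for the same string.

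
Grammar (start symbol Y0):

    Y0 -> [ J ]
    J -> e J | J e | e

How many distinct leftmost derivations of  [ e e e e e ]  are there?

16

Parse trees for [ e e e e e ] (showing first 6 of 16):
  [Y0 [ [J e [J e [J e [J e [J e]]]]] ]]
  [Y0 [ [J e [J e [J e [J [J e] e]]]] ]]
  [Y0 [ [J e [J e [J [J e [J e]] e]]] ]]
  [Y0 [ [J e [J e [J [J [J e] e] e]]] ]]
  [Y0 [ [J e [J [J e [J e [J e]]] e]] ]]
  [Y0 [ [J e [J [J e [J [J e] e]] e]] ]]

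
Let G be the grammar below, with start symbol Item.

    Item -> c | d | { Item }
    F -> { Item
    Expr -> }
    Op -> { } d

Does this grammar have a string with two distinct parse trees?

Unambiguous

(F, Expr, Op are unreachable from Item, so their rules don't affect L(Item).) Each string is a nest of matched brackets around a single atom. An opening bracket forces the recursive rule; an atom forces the base rule.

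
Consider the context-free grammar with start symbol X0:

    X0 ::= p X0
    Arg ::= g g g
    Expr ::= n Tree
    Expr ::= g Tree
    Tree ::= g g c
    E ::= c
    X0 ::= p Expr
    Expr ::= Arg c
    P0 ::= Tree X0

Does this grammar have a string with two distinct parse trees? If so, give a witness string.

Witness: p g g g c

Derivation 1: X0 ⇒ p Expr ⇒ p g Tree ⇒ p g g g c
Derivation 2: X0 ⇒ p Expr ⇒ p Arg c ⇒ p g g g c

Two distinct leftmost derivations for the same string.

Ambiguous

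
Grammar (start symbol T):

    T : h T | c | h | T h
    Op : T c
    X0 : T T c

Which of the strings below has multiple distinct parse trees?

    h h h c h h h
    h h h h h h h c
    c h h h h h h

h h h c h h h: 20 trees
h h h h h h h c: 1 tree
c h h h h h h: 1 tree

h h h c h h h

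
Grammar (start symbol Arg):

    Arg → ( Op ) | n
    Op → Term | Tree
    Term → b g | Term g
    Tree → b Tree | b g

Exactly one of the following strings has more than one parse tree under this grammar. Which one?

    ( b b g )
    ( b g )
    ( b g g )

( b b g ): 1 tree
( b g ): 2 trees
( b g g ): 1 tree

( b g )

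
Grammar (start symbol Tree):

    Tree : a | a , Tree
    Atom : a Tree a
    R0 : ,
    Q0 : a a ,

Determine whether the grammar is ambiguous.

Unambiguous

(Atom, R0, Q0 are unreachable from Tree, so their rules don't affect L(Tree).) Right-recursive list with a separator: after each atom, whether the separator follows determines the rule. One parse per string.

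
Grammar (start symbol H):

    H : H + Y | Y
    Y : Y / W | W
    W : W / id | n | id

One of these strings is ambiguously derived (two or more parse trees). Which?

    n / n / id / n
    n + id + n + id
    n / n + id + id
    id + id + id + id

n / n / id / n: 2 trees
n + id + n + id: 1 tree
n / n + id + id: 1 tree
id + id + id + id: 1 tree

n / n / id / n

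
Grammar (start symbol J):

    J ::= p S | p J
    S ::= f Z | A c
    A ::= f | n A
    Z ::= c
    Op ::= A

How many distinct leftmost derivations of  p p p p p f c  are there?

Parse trees for p p p p p f c:
  [J p [J p [J p [J p [J p [S f [Z c]]]]]]]
  [J p [J p [J p [J p [J p [S [A f] c]]]]]]

2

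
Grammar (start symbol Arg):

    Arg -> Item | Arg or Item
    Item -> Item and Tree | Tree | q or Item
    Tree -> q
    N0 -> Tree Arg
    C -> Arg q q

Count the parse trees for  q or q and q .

3

Parse trees for q or q and q:
  [Arg [Item [Item q or [Item [Tree q]]] and [Tree q]]]
  [Arg [Item q or [Item [Item [Tree q]] and [Tree q]]]]
  [Arg [Arg [Item [Tree q]]] or [Item [Item [Tree q]] and [Tree q]]]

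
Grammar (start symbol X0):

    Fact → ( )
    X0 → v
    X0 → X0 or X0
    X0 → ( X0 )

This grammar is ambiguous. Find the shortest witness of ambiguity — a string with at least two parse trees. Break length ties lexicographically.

v or v or v

length 1: no string has ≥2 trees
length 3: no string has ≥2 trees
length 5: v or v or v has 2 parse trees

Two derivations of v or v or v:
  X0 ⇒ X0 or X0 ⇒ v or X0 ⇒ v or X0 or X0 ⇒ v or v or X0 ⇒ v or v or v
  X0 ⇒ X0 or X0 ⇒ X0 or X0 or X0 ⇒ v or X0 or X0 ⇒ v or v or X0 ⇒ v or v or v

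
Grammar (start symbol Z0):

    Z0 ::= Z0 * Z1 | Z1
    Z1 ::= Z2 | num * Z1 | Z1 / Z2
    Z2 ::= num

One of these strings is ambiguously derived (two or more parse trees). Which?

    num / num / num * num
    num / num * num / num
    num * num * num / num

num * num * num / num

num / num / num * num: 1 tree
num / num * num / num: 1 tree
num * num * num / num: 7 trees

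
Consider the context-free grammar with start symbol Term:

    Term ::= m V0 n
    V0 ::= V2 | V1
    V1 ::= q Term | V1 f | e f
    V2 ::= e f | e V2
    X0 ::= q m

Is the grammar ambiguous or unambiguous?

Ambiguous

Witness: m e f n

Derivation 1: Term ⇒ m V0 n ⇒ m V2 n ⇒ m e f n
Derivation 2: Term ⇒ m V0 n ⇒ m V1 n ⇒ m e f n

Two distinct leftmost derivations for the same string.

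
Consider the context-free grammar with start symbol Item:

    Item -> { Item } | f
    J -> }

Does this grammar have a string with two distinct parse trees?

(J is unreachable from Item, so its rules don't affect L(Item).) L(Item) is { openⁿ atom closeⁿ : n ≥ 0 }. The bracket depth fixes n, and the derivation is forced at every step.

Unambiguous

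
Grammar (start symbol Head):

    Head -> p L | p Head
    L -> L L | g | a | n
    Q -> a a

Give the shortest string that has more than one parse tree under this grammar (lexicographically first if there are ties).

p a a a

length 2: no string has ≥2 trees
length 3: no string has ≥2 trees
length 4: p a a a has 2 parse trees

Two derivations of p a a a:
  Head ⇒ p L ⇒ p L L ⇒ p L L L ⇒ p a L L ⇒ p a a L ⇒ p a a a
  Head ⇒ p L ⇒ p L L ⇒ p a L ⇒ p a L L ⇒ p a a L ⇒ p a a a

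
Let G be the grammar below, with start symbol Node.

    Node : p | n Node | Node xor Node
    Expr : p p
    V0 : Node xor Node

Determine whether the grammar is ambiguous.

Ambiguous

Witness: n p xor p

Derivation 1: Node ⇒ n Node ⇒ n Node xor Node ⇒ n p xor Node ⇒ n p xor p
Derivation 2: Node ⇒ Node xor Node ⇒ n Node xor Node ⇒ n p xor Node ⇒ n p xor p

Two distinct leftmost derivations for the same string.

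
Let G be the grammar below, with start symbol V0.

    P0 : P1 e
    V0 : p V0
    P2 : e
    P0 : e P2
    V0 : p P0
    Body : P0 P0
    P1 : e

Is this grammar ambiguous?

Witness: p e e

Derivation 1: V0 ⇒ p P0 ⇒ p P1 e ⇒ p e e
Derivation 2: V0 ⇒ p P0 ⇒ p e P2 ⇒ p e e

Two distinct leftmost derivations for the same string.

Ambiguous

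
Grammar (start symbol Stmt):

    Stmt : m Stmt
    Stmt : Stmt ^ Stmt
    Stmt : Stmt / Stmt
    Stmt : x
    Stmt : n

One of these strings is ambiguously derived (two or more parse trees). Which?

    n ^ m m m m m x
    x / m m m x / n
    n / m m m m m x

x / m m m x / n

n ^ m m m m m x: 1 tree
x / m m m x / n: 5 trees
n / m m m m m x: 1 tree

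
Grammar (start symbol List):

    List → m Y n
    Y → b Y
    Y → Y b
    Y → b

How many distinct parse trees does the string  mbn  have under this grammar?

Parse trees for mbn:
  [List m [Y b] n]

1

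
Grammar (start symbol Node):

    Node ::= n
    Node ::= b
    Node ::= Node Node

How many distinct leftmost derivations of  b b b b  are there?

5

Parse trees for b b b b:
  [Node [Node b] [Node [Node b] [Node [Node b] [Node b]]]]
  [Node [Node b] [Node [Node [Node b] [Node b]] [Node b]]]
  [Node [Node [Node b] [Node b]] [Node [Node b] [Node b]]]
  [Node [Node [Node b] [Node [Node b] [Node b]]] [Node b]]
  [Node [Node [Node [Node b] [Node b]] [Node b]] [Node b]]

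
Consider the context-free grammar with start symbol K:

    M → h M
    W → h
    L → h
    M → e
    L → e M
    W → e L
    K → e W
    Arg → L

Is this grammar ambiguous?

(Arg is unreachable from K, so its rules don't affect L(K).) The reachable rules are right-linear with at most one rule per (nonterminal, next-terminal) pair. Each input token forces the next rule, so parsing is deterministic.

Unambiguous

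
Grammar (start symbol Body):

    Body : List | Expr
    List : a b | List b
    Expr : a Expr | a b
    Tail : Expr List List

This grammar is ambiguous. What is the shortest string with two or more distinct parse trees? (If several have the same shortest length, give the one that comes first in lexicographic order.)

a b

length 2: a b has 2 parse trees

Two derivations of a b:
  Body ⇒ List ⇒ a b
  Body ⇒ Expr ⇒ a b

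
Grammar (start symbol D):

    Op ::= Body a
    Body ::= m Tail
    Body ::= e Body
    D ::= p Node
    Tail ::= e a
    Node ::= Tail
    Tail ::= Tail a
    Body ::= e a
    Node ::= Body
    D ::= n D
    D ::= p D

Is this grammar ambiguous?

Ambiguous

Witness: p e a

Derivation 1: D ⇒ p Node ⇒ p Tail ⇒ p e a
Derivation 2: D ⇒ p Node ⇒ p Body ⇒ p e a

Two distinct leftmost derivations for the same string.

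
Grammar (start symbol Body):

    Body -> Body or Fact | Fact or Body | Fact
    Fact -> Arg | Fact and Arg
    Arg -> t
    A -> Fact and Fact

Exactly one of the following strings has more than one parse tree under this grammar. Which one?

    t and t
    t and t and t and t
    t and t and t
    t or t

t or t

t and t: 1 tree
t and t and t and t: 1 tree
t and t and t: 1 tree
t or t: 2 trees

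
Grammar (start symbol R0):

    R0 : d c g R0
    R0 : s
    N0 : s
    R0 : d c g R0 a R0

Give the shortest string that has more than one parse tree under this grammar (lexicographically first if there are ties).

d c g d c g s a s

length 1: no string has ≥2 trees
length 4: no string has ≥2 trees
length 6: no string has ≥2 trees
length 7: no string has ≥2 trees
length 9: d c g d c g s a s has 2 parse trees

Two derivations of d c g d c g s a s:
  R0 ⇒ d c g R0 ⇒ d c g d c g R0 a R0 ⇒ d c g d c g s a R0 ⇒ d c g d c g s a s
  R0 ⇒ d c g R0 a R0 ⇒ d c g d c g R0 a R0 ⇒ d c g d c g s a R0 ⇒ d c g d c g s a s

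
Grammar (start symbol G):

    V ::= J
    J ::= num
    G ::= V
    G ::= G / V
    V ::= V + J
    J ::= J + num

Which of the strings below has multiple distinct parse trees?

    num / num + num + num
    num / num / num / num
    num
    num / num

num / num + num + num: 4 trees
num / num / num / num: 1 tree
num: 1 tree
num / num: 1 tree

num / num + num + num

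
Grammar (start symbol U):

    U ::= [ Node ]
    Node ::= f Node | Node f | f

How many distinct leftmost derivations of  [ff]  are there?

2

Parse trees for [ff]:
  [U [ [Node f [Node f]] ]]
  [U [ [Node [Node f] f] ]]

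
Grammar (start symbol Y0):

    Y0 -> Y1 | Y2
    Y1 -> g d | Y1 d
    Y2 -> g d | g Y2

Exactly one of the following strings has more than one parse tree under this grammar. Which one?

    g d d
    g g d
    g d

g d

g d d: 1 tree
g g d: 1 tree
g d: 2 trees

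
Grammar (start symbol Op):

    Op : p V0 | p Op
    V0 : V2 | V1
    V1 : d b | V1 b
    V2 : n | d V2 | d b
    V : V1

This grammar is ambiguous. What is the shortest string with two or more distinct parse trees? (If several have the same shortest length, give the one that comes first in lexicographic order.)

length 2: no string has ≥2 trees
length 3: p d b has 2 parse trees

Two derivations of p d b:
  Op ⇒ p V0 ⇒ p V2 ⇒ p d b
  Op ⇒ p V0 ⇒ p V1 ⇒ p d b

p d b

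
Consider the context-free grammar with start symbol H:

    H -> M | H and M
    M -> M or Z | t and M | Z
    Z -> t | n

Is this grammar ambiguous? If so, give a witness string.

Witness: t and n

Derivation 1: H ⇒ M ⇒ t and M ⇒ t and Z ⇒ t and n
Derivation 2: H ⇒ H and M ⇒ M and M ⇒ Z and M ⇒ t and M ⇒ t and Z ⇒ t and n

Two distinct leftmost derivations for the same string.

Ambiguous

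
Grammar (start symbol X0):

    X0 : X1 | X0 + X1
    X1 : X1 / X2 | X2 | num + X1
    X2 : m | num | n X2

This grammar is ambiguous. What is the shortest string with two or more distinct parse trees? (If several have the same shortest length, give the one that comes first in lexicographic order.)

num + m

length 1: no string has ≥2 trees
length 2: no string has ≥2 trees
length 3: num + m has 2 parse trees

Two derivations of num + m:
  X0 ⇒ X1 ⇒ num + X1 ⇒ num + X2 ⇒ num + m
  X0 ⇒ X0 + X1 ⇒ X1 + X1 ⇒ X2 + X1 ⇒ num + X1 ⇒ num + X2 ⇒ num + m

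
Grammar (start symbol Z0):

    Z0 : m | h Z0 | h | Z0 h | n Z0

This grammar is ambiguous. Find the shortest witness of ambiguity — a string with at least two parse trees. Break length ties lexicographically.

h h

length 1: no string has ≥2 trees
length 2: h h has 2 parse trees

Two derivations of h h:
  Z0 ⇒ h Z0 ⇒ h h
  Z0 ⇒ Z0 h ⇒ h h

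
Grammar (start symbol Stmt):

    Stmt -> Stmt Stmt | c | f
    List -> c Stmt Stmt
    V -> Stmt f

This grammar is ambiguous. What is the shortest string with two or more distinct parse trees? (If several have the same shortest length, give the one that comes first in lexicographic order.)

c c c

length 1: no string has ≥2 trees
length 2: no string has ≥2 trees
length 3: c c c has 2 parse trees

Two derivations of c c c:
  Stmt ⇒ Stmt Stmt ⇒ Stmt Stmt Stmt ⇒ c Stmt Stmt ⇒ c c Stmt ⇒ c c c
  Stmt ⇒ Stmt Stmt ⇒ c Stmt ⇒ c Stmt Stmt ⇒ c c Stmt ⇒ c c c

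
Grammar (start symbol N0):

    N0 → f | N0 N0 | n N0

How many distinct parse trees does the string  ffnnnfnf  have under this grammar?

11

Parse trees for ffnnnfnf (showing first 6 of 11):
  [N0 [N0 f] [N0 [N0 f] [N0 [N0 n [N0 n [N0 n [N0 f]]]] [N0 n [N0 f]]]]]
  [N0 [N0 f] [N0 [N0 f] [N0 n [N0 [N0 n [N0 n [N0 f]]] [N0 n [N0 f]]]]]]
  [N0 [N0 f] [N0 [N0 f] [N0 n [N0 n [N0 [N0 n [N0 f]] [N0 n [N0 f]]]]]]]
  [N0 [N0 f] [N0 [N0 f] [N0 n [N0 n [N0 n [N0 [N0 f] [N0 n [N0 f]]]]]]]]
  [N0 [N0 f] [N0 [N0 [N0 f] [N0 n [N0 n [N0 n [N0 f]]]]] [N0 n [N0 f]]]]
  [N0 [N0 [N0 f] [N0 f]] [N0 [N0 n [N0 n [N0 n [N0 f]]]] [N0 n [N0 f]]]]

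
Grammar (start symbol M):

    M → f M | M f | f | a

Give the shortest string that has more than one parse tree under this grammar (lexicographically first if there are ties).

f f

length 1: no string has ≥2 trees
length 2: f f has 2 parse trees

Two derivations of f f:
  M ⇒ f M ⇒ f f
  M ⇒ M f ⇒ f f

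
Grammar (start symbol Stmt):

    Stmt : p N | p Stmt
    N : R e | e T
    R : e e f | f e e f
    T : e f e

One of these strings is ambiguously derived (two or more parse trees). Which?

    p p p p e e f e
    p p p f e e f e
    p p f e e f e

p p p p e e f e: 2 trees
p p p f e e f e: 1 tree
p p f e e f e: 1 tree

p p p p e e f e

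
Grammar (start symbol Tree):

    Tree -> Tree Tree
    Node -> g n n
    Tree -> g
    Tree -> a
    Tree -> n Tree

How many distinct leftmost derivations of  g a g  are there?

2

Parse trees for g a g:
  [Tree [Tree g] [Tree [Tree a] [Tree g]]]
  [Tree [Tree [Tree g] [Tree a]] [Tree g]]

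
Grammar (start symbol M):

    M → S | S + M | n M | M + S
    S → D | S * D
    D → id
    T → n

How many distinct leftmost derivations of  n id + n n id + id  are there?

6

Parse trees for n id + n n id + id:
  [M n [M [S [D id]] + [M n [M n [M [S [D id]] + [M [S [D id]]]]]]]]
  [M n [M [S [D id]] + [M n [M n [M [M [S [D id]]] + [S [D id]]]]]]]
  [M n [M [S [D id]] + [M n [M [M n [M [S [D id]]]] + [S [D id]]]]]]
  [M n [M [S [D id]] + [M [M n [M n [M [S [D id]]]]] + [S [D id]]]]]
  [M n [M [M [S [D id]] + [M n [M n [M [S [D id]]]]]] + [S [D id]]]]
  [M [M n [M [S [D id]] + [M n [M n [M [S [D id]]]]]]] + [S [D id]]]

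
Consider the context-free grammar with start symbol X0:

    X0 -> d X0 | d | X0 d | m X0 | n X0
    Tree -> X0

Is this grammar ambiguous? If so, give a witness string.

Witness: d d

Derivation 1: X0 ⇒ d X0 ⇒ d d
Derivation 2: X0 ⇒ X0 d ⇒ d d

Two distinct leftmost derivations for the same string.

Ambiguous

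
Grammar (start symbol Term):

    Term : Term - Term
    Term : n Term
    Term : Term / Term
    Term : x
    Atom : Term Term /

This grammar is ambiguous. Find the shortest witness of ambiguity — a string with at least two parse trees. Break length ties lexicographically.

n x - x

length 1: no string has ≥2 trees
length 2: no string has ≥2 trees
length 3: no string has ≥2 trees
length 4: n x - x has 2 parse trees

Two derivations of n x - x:
  Term ⇒ Term - Term ⇒ n Term - Term ⇒ n x - Term ⇒ n x - x
  Term ⇒ n Term ⇒ n Term - Term ⇒ n x - Term ⇒ n x - x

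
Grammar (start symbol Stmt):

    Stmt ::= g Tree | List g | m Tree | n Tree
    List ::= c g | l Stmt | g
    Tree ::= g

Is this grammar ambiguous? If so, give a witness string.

Ambiguous

Witness: g g

Derivation 1: Stmt ⇒ g Tree ⇒ g g
Derivation 2: Stmt ⇒ List g ⇒ g g

Two distinct leftmost derivations for the same string.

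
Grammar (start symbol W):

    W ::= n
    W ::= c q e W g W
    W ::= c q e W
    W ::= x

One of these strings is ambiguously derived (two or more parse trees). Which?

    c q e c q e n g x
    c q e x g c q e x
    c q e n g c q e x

c q e c q e n g x: 2 trees
c q e x g c q e x: 1 tree
c q e n g c q e x: 1 tree

c q e c q e n g x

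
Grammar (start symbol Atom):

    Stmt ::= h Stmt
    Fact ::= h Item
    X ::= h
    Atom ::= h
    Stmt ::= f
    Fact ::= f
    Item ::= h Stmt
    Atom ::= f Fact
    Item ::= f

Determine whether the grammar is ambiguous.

Unambiguous

Only Atom, Fact, Item, Stmt are reachable from Atom; ignoring the rest: Restricted to the reachable nonterminals, every rule has the form A → t or A → t B, and no two rules for the same A share a first terminal. The grammar encodes a DFA — one run per string.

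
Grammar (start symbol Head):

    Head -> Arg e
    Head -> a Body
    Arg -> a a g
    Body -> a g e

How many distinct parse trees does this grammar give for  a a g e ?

2

Parse trees for a a g e:
  [Head [Arg a a g] e]
  [Head a [Body a g e]]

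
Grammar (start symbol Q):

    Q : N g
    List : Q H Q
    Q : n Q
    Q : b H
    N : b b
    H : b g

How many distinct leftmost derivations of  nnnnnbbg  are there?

Parse trees for nnnnnbbg:
  [Q n [Q n [Q n [Q n [Q n [Q [N b b] g]]]]]]
  [Q n [Q n [Q n [Q n [Q n [Q b [H b g]]]]]]]

2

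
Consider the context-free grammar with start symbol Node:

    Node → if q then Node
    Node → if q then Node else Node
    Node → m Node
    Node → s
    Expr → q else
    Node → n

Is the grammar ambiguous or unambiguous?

Witness: if q then if q then n else n

Derivation 1: Node ⇒ if q then Node ⇒ if q then if q then Node else Node ⇒ if q then if q then n else Node ⇒ if q then if q then n else n
Derivation 2: Node ⇒ if q then Node else Node ⇒ if q then if q then Node else Node ⇒ if q then if q then n else Node ⇒ if q then if q then n else n

Two distinct leftmost derivations for the same string.

Ambiguous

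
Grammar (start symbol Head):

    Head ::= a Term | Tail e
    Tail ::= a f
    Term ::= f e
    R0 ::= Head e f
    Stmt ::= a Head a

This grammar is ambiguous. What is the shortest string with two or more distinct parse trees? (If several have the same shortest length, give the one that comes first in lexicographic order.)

length 3: a f e has 2 parse trees

Two derivations of a f e:
  Head ⇒ a Term ⇒ a f e
  Head ⇒ Tail e ⇒ a f e

a f e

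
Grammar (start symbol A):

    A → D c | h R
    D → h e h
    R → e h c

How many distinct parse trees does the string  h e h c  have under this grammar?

Parse trees for h e h c:
  [A [D h e h] c]
  [A h [R e h c]]

2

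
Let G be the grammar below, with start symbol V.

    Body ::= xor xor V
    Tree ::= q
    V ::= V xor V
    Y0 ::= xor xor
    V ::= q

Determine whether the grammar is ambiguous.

Witness: q xor q xor q

Derivation 1: V ⇒ V xor V ⇒ V xor V xor V ⇒ q xor V xor V ⇒ q xor q xor V ⇒ q xor q xor q
Derivation 2: V ⇒ V xor V ⇒ q xor V ⇒ q xor V xor V ⇒ q xor q xor V ⇒ q xor q xor q

Two distinct leftmost derivations for the same string.

Ambiguous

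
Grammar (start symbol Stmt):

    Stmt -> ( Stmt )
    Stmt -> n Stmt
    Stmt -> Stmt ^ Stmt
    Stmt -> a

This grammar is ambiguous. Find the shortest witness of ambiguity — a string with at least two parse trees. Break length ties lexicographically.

length 1: no string has ≥2 trees
length 2: no string has ≥2 trees
length 3: no string has ≥2 trees
length 4: n a ^ a has 2 parse trees

Two derivations of n a ^ a:
  Stmt ⇒ n Stmt ⇒ n Stmt ^ Stmt ⇒ n a ^ Stmt ⇒ n a ^ a
  Stmt ⇒ Stmt ^ Stmt ⇒ n Stmt ^ Stmt ⇒ n a ^ Stmt ⇒ n a ^ a

n a ^ a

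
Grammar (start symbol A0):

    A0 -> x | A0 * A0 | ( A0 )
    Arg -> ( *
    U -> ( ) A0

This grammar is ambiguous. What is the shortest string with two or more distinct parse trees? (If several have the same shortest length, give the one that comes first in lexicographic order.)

length 1: no string has ≥2 trees
length 3: no string has ≥2 trees
length 5: x * x * x has 2 parse trees

Two derivations of x * x * x:
  A0 ⇒ A0 * A0 ⇒ x * A0 ⇒ x * A0 * A0 ⇒ x * x * A0 ⇒ x * x * x
  A0 ⇒ A0 * A0 ⇒ A0 * A0 * A0 ⇒ x * A0 * A0 ⇒ x * x * A0 ⇒ x * x * x

x * x * x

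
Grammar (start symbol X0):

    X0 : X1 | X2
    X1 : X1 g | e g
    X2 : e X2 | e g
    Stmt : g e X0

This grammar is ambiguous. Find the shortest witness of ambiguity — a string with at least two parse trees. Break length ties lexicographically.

e g

length 2: e g has 2 parse trees

Two derivations of e g:
  X0 ⇒ X1 ⇒ e g
  X0 ⇒ X2 ⇒ e g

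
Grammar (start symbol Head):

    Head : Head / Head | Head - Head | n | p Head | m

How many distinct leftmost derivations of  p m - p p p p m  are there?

Parse trees for p m - p p p p m:
  [Head [Head p [Head m]] - [Head p [Head p [Head p [Head p [Head m]]]]]]
  [Head p [Head [Head m] - [Head p [Head p [Head p [Head p [Head m]]]]]]]

2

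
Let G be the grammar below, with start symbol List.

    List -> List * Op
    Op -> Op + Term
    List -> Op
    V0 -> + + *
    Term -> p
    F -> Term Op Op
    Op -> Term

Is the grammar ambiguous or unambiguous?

(F, V0 are unreachable from List, so their rules don't affect L(List).) The grammar is stratified — List handles '*' (left-recursive), Op handles '+', Term atoms. Each operator has a fixed associativity and precedence level, so every string has one parse.

Unambiguous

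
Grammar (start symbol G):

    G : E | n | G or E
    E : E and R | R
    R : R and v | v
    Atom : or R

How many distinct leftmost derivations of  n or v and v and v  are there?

Parse trees for n or v and v and v:
  [G [G n] or [E [E [R v]] and [R [R v] and v]]]
  [G [G n] or [E [E [E [R v]] and [R v]] and [R v]]]
  [G [G n] or [E [E [R [R v] and v]] and [R v]]]
  [G [G n] or [E [R [R [R v] and v] and v]]]

4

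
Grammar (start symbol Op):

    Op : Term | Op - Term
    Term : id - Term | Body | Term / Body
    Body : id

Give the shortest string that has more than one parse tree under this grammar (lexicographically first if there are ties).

length 1: no string has ≥2 trees
length 3: id - id has 2 parse trees

Two derivations of id - id:
  Op ⇒ Term ⇒ id - Term ⇒ id - Body ⇒ id - id
  Op ⇒ Op - Term ⇒ Term - Term ⇒ Body - Term ⇒ id - Term ⇒ id - Body ⇒ id - id

id - id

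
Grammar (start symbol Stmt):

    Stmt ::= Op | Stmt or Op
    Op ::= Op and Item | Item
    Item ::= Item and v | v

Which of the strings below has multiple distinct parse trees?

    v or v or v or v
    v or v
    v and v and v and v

v and v and v and v

v or v or v or v: 1 tree
v or v: 1 tree
v and v and v and v: 8 trees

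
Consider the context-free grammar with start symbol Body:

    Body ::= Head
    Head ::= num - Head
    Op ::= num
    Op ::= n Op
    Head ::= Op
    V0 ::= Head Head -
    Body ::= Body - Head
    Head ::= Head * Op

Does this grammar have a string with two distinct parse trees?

Ambiguous

Witness: num - num

Derivation 1: Body ⇒ Head ⇒ num - Head ⇒ num - Op ⇒ num - num
Derivation 2: Body ⇒ Body - Head ⇒ Head - Head ⇒ Op - Head ⇒ num - Head ⇒ num - Op ⇒ num - num

Two distinct leftmost derivations for the same string.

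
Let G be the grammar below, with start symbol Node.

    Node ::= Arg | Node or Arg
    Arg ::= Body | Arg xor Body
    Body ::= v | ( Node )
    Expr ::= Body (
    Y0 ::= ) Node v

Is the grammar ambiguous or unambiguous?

(Expr, Y0 are unreachable from Node, so their rules don't affect L(Node).) Node → Node or Arg | Arg  ;  Arg → Arg xor Body | Body  — a left-associative chain with Body at the bottom. Each string factors uniquely by precedence.

Unambiguous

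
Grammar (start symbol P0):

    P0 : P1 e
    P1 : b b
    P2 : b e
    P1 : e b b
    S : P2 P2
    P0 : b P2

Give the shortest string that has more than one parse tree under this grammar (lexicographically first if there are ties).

b b e

length 3: b b e has 2 parse trees

Two derivations of b b e:
  P0 ⇒ P1 e ⇒ b b e
  P0 ⇒ b P2 ⇒ b b e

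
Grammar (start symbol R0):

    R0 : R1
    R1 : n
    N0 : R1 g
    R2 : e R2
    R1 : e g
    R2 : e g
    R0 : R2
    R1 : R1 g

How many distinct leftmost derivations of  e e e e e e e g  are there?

Parse trees for e e e e e e e g:
  [R0 [R2 e [R2 e [R2 e [R2 e [R2 e [R2 e [R2 e g]]]]]]]]

1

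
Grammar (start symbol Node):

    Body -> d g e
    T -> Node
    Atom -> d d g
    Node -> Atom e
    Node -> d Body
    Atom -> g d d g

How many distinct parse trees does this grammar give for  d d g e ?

Parse trees for d d g e:
  [Node [Atom d d g] e]
  [Node d [Body d g e]]

2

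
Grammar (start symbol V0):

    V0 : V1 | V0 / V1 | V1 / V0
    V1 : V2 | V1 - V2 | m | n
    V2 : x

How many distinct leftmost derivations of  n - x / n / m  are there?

Parse trees for n - x / n / m:
  [V0 [V0 [V0 [V1 [V1 n] - [V2 x]]] / [V1 n]] / [V1 m]]
  [V0 [V0 [V1 [V1 n] - [V2 x]] / [V0 [V1 n]]] / [V1 m]]
  [V0 [V1 [V1 n] - [V2 x]] / [V0 [V0 [V1 n]] / [V1 m]]]
  [V0 [V1 [V1 n] - [V2 x]] / [V0 [V1 n] / [V0 [V1 m]]]]

4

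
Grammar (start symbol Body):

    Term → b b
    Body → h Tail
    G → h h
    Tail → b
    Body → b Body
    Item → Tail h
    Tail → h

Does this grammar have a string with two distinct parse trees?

(Item, G, Term are unreachable from Body, so their rules don't affect L(Body).) Restricted to the reachable nonterminals, every rule has the form A → t or A → t B, and no two rules for the same A share a first terminal. The grammar encodes a DFA — one run per string.

Unambiguous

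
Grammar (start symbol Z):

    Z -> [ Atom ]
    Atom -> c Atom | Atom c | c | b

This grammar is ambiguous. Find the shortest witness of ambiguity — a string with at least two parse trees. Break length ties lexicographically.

[ c c ]

length 3: no string has ≥2 trees
length 4: [ c c ] has 2 parse trees

Two derivations of [ c c ]:
  Z ⇒ [ Atom ] ⇒ [ c Atom ] ⇒ [ c c ]
  Z ⇒ [ Atom ] ⇒ [ Atom c ] ⇒ [ c c ]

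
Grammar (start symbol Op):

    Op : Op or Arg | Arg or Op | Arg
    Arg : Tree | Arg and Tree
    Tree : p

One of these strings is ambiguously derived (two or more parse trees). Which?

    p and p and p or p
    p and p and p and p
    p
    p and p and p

p and p and p or p: 2 trees
p and p and p and p: 1 tree
p: 1 tree
p and p and p: 1 tree

p and p and p or p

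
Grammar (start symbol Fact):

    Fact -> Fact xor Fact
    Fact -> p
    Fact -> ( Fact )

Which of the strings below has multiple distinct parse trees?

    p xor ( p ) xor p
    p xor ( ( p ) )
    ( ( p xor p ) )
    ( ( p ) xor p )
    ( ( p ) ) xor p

p xor ( p ) xor p

p xor ( p ) xor p: 2 trees
p xor ( ( p ) ): 1 tree
( ( p xor p ) ): 1 tree
( ( p ) xor p ): 1 tree
( ( p ) ) xor p: 1 tree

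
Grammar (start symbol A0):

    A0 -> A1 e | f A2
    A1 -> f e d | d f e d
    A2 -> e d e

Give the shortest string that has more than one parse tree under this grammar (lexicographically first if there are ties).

length 4: f e d e has 2 parse trees

Two derivations of f e d e:
  A0 ⇒ A1 e ⇒ f e d e
  A0 ⇒ f A2 ⇒ f e d e

f e d e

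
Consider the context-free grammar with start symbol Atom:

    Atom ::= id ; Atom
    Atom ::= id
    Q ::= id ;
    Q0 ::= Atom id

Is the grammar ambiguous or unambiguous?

(Q, Q0 are unreachable from Atom, so their rules don't affect L(Atom).) Right-recursive list with a separator: after each atom, whether the separator follows determines the rule. One parse per string.

Unambiguous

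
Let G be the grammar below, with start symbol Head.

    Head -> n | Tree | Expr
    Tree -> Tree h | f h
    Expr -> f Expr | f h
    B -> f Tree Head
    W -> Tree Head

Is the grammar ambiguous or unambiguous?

Ambiguous

Witness: f h

Derivation 1: Head ⇒ Tree ⇒ f h
Derivation 2: Head ⇒ Expr ⇒ f h

Two distinct leftmost derivations for the same string.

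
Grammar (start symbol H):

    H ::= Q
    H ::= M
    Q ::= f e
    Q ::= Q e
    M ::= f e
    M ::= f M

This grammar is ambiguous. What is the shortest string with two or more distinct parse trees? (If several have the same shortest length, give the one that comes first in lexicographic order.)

length 2: f e has 2 parse trees

Two derivations of f e:
  H ⇒ Q ⇒ f e
  H ⇒ M ⇒ f e

f e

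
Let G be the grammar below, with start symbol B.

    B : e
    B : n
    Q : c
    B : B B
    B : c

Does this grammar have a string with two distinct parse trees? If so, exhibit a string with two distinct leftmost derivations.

Ambiguous

Witness: c c c

Derivation 1: B ⇒ B B ⇒ B B B ⇒ c B B ⇒ c c B ⇒ c c c
Derivation 2: B ⇒ B B ⇒ c B ⇒ c B B ⇒ c c B ⇒ c c c

Two distinct leftmost derivations for the same string.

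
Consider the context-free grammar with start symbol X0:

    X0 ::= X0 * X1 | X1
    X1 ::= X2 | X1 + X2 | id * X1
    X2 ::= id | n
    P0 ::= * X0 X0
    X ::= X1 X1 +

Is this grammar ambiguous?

Witness: id * id

Derivation 1: X0 ⇒ X0 * X1 ⇒ X1 * X1 ⇒ X2 * X1 ⇒ id * X1 ⇒ id * X2 ⇒ id * id
Derivation 2: X0 ⇒ X1 ⇒ id * X1 ⇒ id * X2 ⇒ id * id

Two distinct leftmost derivations for the same string.

Ambiguous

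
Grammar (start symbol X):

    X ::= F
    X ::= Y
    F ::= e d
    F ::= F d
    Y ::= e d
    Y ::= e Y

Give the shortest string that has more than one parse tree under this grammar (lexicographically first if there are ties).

length 2: e d has 2 parse trees

Two derivations of e d:
  X ⇒ F ⇒ e d
  X ⇒ Y ⇒ e d

e d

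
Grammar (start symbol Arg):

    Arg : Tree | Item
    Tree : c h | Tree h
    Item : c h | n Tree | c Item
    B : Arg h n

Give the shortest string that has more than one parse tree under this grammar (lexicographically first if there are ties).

length 2: c h has 2 parse trees

Two derivations of c h:
  Arg ⇒ Tree ⇒ c h
  Arg ⇒ Item ⇒ c h

c h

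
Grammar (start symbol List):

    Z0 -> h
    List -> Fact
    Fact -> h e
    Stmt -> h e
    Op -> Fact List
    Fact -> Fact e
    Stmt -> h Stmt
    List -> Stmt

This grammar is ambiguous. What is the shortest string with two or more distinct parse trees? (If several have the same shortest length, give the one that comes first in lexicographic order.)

length 2: h e has 2 parse trees

Two derivations of h e:
  List ⇒ Fact ⇒ h e
  List ⇒ Stmt ⇒ h e

h e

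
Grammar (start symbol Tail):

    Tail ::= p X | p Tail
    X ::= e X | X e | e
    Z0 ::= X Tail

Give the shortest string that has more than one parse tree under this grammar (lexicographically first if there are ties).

p e e

length 2: no string has ≥2 trees
length 3: p e e has 2 parse trees

Two derivations of p e e:
  Tail ⇒ p X ⇒ p e X ⇒ p e e
  Tail ⇒ p X ⇒ p X e ⇒ p e e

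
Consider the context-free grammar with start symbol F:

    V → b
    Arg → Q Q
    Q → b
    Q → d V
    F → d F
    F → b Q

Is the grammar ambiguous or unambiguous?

Unambiguous

Only F, Q, V are reachable from F; ignoring the rest: The reachable rules are right-linear with at most one rule per (nonterminal, next-terminal) pair. Each input token forces the next rule, so parsing is deterministic.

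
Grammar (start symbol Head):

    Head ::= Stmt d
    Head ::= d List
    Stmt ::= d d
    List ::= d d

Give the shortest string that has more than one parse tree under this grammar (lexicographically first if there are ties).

length 3: d d d has 2 parse trees

Two derivations of d d d:
  Head ⇒ Stmt d ⇒ d d d
  Head ⇒ d List ⇒ d d d

d d d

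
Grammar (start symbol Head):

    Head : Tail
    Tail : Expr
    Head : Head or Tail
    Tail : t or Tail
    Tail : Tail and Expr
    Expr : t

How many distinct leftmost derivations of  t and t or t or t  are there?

2

Parse trees for t and t or t or t:
  [Head [Head [Tail [Tail [Expr t]] and [Expr t]]] or [Tail t or [Tail [Expr t]]]]
  [Head [Head [Head [Tail [Tail [Expr t]] and [Expr t]]] or [Tail [Expr t]]] or [Tail [Expr t]]]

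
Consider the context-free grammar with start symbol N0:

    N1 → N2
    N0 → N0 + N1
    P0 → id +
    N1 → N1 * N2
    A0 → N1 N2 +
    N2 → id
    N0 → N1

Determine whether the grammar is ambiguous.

Unambiguous

(A0, P0 are unreachable from N0, so their rules don't affect L(N0).) The grammar is stratified — N0 handles '+' (left-recursive), N1 handles '*', N2 atoms. Each operator has a fixed associativity and precedence level, so every string has one parse.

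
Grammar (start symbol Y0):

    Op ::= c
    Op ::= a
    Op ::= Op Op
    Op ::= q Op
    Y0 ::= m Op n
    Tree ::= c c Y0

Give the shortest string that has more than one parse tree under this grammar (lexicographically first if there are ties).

length 3: no string has ≥2 trees
length 4: no string has ≥2 trees
length 5: m a a a n has 2 parse trees

Two derivations of m a a a n:
  Y0 ⇒ m Op n ⇒ m Op Op n ⇒ m a Op n ⇒ m a Op Op n ⇒ m a a Op n ⇒ m a a a n
  Y0 ⇒ m Op n ⇒ m Op Op n ⇒ m Op Op Op n ⇒ m a Op Op n ⇒ m a a Op n ⇒ m a a a n

m a a a n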